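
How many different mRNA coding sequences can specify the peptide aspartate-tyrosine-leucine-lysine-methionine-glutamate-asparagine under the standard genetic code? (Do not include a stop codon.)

192

Asp: 2 codons.
Tyr: 2 codons.
Leu: 6 codons.
Lys: 2 codons.
Met: 1 codon.
Glu: 2 codons.
Asn: 2 codons.
2 × 2 × 6 × 2 × 1 × 2 × 2 = 192.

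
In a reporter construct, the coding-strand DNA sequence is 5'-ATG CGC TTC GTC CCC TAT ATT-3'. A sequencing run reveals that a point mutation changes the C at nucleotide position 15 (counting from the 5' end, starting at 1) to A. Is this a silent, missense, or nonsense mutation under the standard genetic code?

silent

Position 15 falls in codon 5: CCC → Pro.
After the substitution the codon is CCA → Pro.
Both encode Pro, so the change is synonymous.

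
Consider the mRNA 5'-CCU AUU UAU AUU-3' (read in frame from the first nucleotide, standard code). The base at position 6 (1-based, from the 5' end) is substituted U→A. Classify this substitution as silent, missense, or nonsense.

Position 6 falls in codon 2: AUU → Ile.
After the substitution the codon is AUA → Ile.
Both encode Ile, so the change is synonymous.

silent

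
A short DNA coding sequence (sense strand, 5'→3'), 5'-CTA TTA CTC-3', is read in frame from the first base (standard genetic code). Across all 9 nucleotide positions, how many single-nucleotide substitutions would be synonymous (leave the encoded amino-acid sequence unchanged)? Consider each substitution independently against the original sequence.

9

Codon 1 (CTA, Leu): 4 synonymous substitutions.
Codon 2 (TTA, Leu): 2 synonymous substitutions.
Codon 3 (CTC, Leu): 3 synonymous substitutions.
Total: 4 + 2 + 3 = 9.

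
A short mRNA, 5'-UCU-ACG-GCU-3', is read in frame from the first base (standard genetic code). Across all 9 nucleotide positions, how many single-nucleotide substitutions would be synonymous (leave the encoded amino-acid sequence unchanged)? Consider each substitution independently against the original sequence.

9

Codon 1 (UCU, Ser): 3 synonymous substitutions.
Codon 2 (ACG, Thr): 3 synonymous substitutions.
Codon 3 (GCU, Ala): 3 synonymous substitutions.
Total: 3 + 3 + 3 = 9.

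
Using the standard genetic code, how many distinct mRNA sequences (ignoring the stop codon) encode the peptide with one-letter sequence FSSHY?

288

Phe: 2 codons.
Ser: 6 codons.
Ser: 6 codons.
His: 2 codons.
Tyr: 2 codons.
2 × 6 × 6 × 2 × 2 = 288.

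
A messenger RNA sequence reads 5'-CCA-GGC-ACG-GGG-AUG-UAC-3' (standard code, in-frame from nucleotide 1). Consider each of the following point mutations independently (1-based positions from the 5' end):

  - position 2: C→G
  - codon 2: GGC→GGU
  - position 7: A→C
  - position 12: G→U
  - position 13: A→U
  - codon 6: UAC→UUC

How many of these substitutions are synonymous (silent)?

Codon 1: CCA (Pro) → CGA (Arg) — missense.
Codon 2: GGC (Gly) → GGU (Gly) — synonymous.
Codon 3: ACG (Thr) → CCG (Pro) — missense.
Codon 4: GGG (Gly) → GGU (Gly) — synonymous.
Codon 5: AUG (Met) → UUG (Leu) — missense.
Codon 6: UAC (Tyr) → UUC (Phe) — missense.
Synonymous: 2 of 6.

2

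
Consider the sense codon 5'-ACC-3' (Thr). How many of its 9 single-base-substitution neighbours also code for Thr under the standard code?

3

Position 1: none → 0 synonymous.
Position 2: none → 0 synonymous.
Position 3: ACT, ACA, ACG → 3 synonymous.
Total: 0 + 0 + 3 = 3.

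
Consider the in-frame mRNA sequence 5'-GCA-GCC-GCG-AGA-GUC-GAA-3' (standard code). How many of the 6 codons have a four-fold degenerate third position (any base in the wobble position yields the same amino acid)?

Codon 1 GCA (Ala): third position 4-fold.
Codon 2 GCC (Ala): third position 4-fold.
Codon 3 GCG (Ala): third position 4-fold.
Codon 4 AGA (Arg): third position 2-fold.
Codon 5 GUC (Val): third position 4-fold.
Codon 6 GAA (Glu): third position 2-fold.
Four-fold degenerate third positions: 4.

4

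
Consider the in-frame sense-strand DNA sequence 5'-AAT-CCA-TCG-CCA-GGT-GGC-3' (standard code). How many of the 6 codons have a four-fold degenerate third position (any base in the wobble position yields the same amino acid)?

Codon 1 AAT (Asn): third position 2-fold.
Codon 2 CCA (Pro): third position 4-fold.
Codon 3 TCG (Ser): third position 4-fold.
Codon 4 CCA (Pro): third position 4-fold.
Codon 5 GGT (Gly): third position 4-fold.
Codon 6 GGC (Gly): third position 4-fold.
Four-fold degenerate third positions: 5.

5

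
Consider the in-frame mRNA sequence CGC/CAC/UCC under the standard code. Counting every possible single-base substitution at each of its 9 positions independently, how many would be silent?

Codon 1 (CGC, Arg): 3 synonymous substitutions.
Codon 2 (CAC, His): 1 synonymous substitution.
Codon 3 (UCC, Ser): 3 synonymous substitutions.
Total: 3 + 1 + 3 = 7.

7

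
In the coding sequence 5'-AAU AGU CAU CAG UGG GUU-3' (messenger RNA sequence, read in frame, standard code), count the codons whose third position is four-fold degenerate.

1

Codon 1 AAU (Asn): third position 2-fold.
Codon 2 AGU (Ser): third position 2-fold.
Codon 3 CAU (His): third position 2-fold.
Codon 4 CAG (Gln): third position 2-fold.
Codon 5 UGG (Trp): third position 1-fold.
Codon 6 GUU (Val): third position 4-fold.
Four-fold degenerate third positions: 1.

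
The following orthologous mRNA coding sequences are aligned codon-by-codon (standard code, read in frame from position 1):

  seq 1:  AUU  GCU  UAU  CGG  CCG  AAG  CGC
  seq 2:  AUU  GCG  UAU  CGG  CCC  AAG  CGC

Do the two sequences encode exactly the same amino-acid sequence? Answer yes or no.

yes

Codon 1: AUU Ile / AUU Ile — identical.
Codon 2: GCU Ala / GCG Ala — synonymous.
Codon 3: UAU Tyr / UAU Tyr — identical.
Codon 4: CGG Arg / CGG Arg — identical.
Codon 5: CCG Pro / CCC Pro — synonymous.
Codon 6: AAG Lys / AAG Lys — identical.
Codon 7: CGC Arg / CGC Arg — identical.
Nonsynonymous differences: 0 → same protein.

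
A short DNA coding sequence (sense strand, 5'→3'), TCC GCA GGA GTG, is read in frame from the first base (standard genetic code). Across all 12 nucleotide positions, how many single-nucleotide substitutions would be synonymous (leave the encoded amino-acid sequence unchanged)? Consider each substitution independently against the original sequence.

12

Codon 1 (TCC, Ser): 3 synonymous substitutions.
Codon 2 (GCA, Ala): 3 synonymous substitutions.
Codon 3 (GGA, Gly): 3 synonymous substitutions.
Codon 4 (GTG, Val): 3 synonymous substitutions.
Total: 3 + 3 + 3 + 3 = 12.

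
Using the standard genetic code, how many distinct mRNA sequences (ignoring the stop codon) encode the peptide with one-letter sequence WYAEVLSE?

Trp: 1 codon.
Tyr: 2 codons.
Ala: 4 codons.
Glu: 2 codons.
Val: 4 codons.
Leu: 6 codons.
Ser: 6 codons.
Glu: 2 codons.
1 × 2 × 4 × 2 × 4 × 6 × 6 × 2 = 4608.

4608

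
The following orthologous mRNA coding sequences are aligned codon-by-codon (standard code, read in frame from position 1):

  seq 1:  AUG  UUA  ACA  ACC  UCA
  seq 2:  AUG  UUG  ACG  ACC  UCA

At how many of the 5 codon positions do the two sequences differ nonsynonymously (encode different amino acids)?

Codon 1: AUG Met / AUG Met — identical.
Codon 2: UUA Leu / UUG Leu — synonymous.
Codon 3: ACA Thr / ACG Thr — synonymous.
Codon 4: ACC Thr / ACC Thr — identical.
Codon 5: UCA Ser / UCA Ser — identical.
Nonsynonymous differences: 0.

0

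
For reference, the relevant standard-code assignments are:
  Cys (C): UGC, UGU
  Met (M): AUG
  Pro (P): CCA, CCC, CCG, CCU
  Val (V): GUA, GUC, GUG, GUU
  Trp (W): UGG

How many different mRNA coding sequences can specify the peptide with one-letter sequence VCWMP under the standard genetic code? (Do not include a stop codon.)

32

Val: 4 codons.
Cys: 2 codons.
Trp: 1 codon.
Met: 1 codon.
Pro: 4 codons.
4 × 2 × 1 × 1 × 4 = 32.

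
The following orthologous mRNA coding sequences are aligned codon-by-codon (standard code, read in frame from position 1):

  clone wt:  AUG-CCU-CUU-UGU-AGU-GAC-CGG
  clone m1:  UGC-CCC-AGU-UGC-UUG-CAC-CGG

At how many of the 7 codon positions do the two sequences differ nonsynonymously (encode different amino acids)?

4

Codon 1: AUG Met / UGC Cys — nonsynonymous.
Codon 2: CCU Pro / CCC Pro — synonymous.
Codon 3: CUU Leu / AGU Ser — nonsynonymous.
Codon 4: UGU Cys / UGC Cys — synonymous.
Codon 5: AGU Ser / UUG Leu — nonsynonymous.
Codon 6: GAC Asp / CAC His — nonsynonymous.
Codon 7: CGG Arg / CGG Arg — identical.
Nonsynonymous differences: 4.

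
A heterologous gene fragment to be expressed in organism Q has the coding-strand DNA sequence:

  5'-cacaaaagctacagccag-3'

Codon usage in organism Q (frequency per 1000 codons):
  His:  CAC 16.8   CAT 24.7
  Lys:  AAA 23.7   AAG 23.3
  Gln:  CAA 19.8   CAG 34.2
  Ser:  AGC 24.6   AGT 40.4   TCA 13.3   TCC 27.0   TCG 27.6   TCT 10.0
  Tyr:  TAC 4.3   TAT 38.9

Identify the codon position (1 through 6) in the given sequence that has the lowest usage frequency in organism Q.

4

Codon 1 CAC (His): 16.8 per 1000.
Codon 2 AAA (Lys): 23.7 per 1000.
Codon 3 AGC (Ser): 24.6 per 1000.
Codon 4 TAC (Tyr): 4.3 per 1000.
Codon 5 AGC (Ser): 24.6 per 1000.
Codon 6 CAG (Gln): 34.2 per 1000.
Lowest frequency is 4.3 at codon 4.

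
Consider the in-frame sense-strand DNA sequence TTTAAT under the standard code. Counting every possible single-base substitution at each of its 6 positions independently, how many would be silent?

2

Codon 1 (TTT, Phe): 1 synonymous substitution.
Codon 2 (AAT, Asn): 1 synonymous substitution.
Total: 1 + 1 = 2.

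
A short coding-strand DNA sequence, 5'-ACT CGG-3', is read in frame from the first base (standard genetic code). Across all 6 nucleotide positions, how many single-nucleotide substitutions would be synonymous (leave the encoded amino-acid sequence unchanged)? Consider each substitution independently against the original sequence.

7

Codon 1 (ACT, Thr): 3 synonymous substitutions.
Codon 2 (CGG, Arg): 4 synonymous substitutions.
Total: 3 + 4 = 7.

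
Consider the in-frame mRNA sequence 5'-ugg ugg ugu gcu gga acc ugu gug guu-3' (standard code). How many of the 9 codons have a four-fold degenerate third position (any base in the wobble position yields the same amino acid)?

5

Codon 1 UGG (Trp): third position 1-fold.
Codon 2 UGG (Trp): third position 1-fold.
Codon 3 UGU (Cys): third position 2-fold.
Codon 4 GCU (Ala): third position 4-fold.
Codon 5 GGA (Gly): third position 4-fold.
Codon 6 ACC (Thr): third position 4-fold.
Codon 7 UGU (Cys): third position 2-fold.
Codon 8 GUG (Val): third position 4-fold.
Codon 9 GUU (Val): third position 4-fold.
Four-fold degenerate third positions: 5.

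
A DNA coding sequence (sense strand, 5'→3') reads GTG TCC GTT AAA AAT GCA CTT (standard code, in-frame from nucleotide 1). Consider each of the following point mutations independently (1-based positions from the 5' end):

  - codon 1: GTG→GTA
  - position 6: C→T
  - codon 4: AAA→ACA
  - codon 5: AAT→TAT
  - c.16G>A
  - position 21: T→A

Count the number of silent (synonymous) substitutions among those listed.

Codon 1: GTG (Val) → GTA (Val) — synonymous.
Codon 2: TCC (Ser) → TCT (Ser) — synonymous.
Codon 4: AAA (Lys) → ACA (Thr) — missense.
Codon 5: AAT (Asn) → TAT (Tyr) — missense.
Codon 6: GCA (Ala) → ACA (Thr) — missense.
Codon 7: CTT (Leu) → CTA (Leu) — synonymous.
Synonymous: 3 of 6.

3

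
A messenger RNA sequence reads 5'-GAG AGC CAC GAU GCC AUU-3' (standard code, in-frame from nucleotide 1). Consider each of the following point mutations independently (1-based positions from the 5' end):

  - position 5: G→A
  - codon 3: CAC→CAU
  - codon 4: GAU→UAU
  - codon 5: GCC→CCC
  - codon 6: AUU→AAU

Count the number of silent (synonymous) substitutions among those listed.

Codon 2: AGC (Ser) → AAC (Asn) — missense.
Codon 3: CAC (His) → CAU (His) — synonymous.
Codon 4: GAU (Asp) → UAU (Tyr) — missense.
Codon 5: GCC (Ala) → CCC (Pro) — missense.
Codon 6: AUU (Ile) → AAU (Asn) — missense.
Synonymous: 1 of 5.

1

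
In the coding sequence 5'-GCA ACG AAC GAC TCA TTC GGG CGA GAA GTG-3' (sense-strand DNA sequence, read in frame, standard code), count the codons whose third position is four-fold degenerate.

Codon 1 GCA (Ala): third position 4-fold.
Codon 2 ACG (Thr): third position 4-fold.
Codon 3 AAC (Asn): third position 2-fold.
Codon 4 GAC (Asp): third position 2-fold.
Codon 5 TCA (Ser): third position 4-fold.
Codon 6 TTC (Phe): third position 2-fold.
Codon 7 GGG (Gly): third position 4-fold.
Codon 8 CGA (Arg): third position 4-fold.
Codon 9 GAA (Glu): third position 2-fold.
Codon 10 GTG (Val): third position 4-fold.
Four-fold degenerate third positions: 6.

6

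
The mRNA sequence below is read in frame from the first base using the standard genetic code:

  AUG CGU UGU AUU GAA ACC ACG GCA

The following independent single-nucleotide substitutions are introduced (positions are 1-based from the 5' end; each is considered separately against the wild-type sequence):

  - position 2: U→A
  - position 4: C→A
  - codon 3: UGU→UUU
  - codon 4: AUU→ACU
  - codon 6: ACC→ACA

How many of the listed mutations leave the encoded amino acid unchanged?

Codon 1: AUG (Met) → AAG (Lys) — missense.
Codon 2: CGU (Arg) → AGU (Ser) — missense.
Codon 3: UGU (Cys) → UUU (Phe) — missense.
Codon 4: AUU (Ile) → ACU (Thr) — missense.
Codon 6: ACC (Thr) → ACA (Thr) — synonymous.
Synonymous: 1 of 5.

1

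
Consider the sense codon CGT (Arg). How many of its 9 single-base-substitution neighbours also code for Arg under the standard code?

Position 1: none → 0 synonymous.
Position 2: none → 0 synonymous.
Position 3: CGC, CGA, CGG → 3 synonymous.
Total: 0 + 0 + 3 = 3.

3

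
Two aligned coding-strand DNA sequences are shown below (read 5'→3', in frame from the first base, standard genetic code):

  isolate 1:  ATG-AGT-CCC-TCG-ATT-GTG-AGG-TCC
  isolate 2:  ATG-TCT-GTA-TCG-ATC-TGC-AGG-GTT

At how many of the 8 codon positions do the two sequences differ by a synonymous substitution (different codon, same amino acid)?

Codon 1: ATG Met / ATG Met — identical.
Codon 2: AGT Ser / TCT Ser — synonymous.
Codon 3: CCC Pro / GTA Val — nonsynonymous.
Codon 4: TCG Ser / TCG Ser — identical.
Codon 5: ATT Ile / ATC Ile — synonymous.
Codon 6: GTG Val / TGC Cys — nonsynonymous.
Codon 7: AGG Arg / AGG Arg — identical.
Codon 8: TCC Ser / GTT Val — nonsynonymous.
Synonymous differences: 2.

2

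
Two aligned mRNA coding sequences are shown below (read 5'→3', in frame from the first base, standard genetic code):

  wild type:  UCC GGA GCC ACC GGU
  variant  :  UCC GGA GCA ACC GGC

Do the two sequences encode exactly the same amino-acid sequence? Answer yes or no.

Codon 1: UCC Ser / UCC Ser — identical.
Codon 2: GGA Gly / GGA Gly — identical.
Codon 3: GCC Ala / GCA Ala — synonymous.
Codon 4: ACC Thr / ACC Thr — identical.
Codon 5: GGU Gly / GGC Gly — synonymous.
Nonsynonymous differences: 0 → same protein.

yes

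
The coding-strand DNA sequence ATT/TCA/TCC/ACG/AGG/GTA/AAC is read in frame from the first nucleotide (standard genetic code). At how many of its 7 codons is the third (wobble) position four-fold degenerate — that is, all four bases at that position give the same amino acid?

4

Codon 1 ATT (Ile): third position 3-fold.
Codon 2 TCA (Ser): third position 4-fold.
Codon 3 TCC (Ser): third position 4-fold.
Codon 4 ACG (Thr): third position 4-fold.
Codon 5 AGG (Arg): third position 2-fold.
Codon 6 GTA (Val): third position 4-fold.
Codon 7 AAC (Asn): third position 2-fold.
Four-fold degenerate third positions: 4.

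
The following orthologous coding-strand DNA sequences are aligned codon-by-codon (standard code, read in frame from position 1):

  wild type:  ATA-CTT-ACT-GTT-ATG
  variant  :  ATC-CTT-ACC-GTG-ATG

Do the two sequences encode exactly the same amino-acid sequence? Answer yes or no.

Codon 1: ATA Ile / ATC Ile — synonymous.
Codon 2: CTT Leu / CTT Leu — identical.
Codon 3: ACT Thr / ACC Thr — synonymous.
Codon 4: GTT Val / GTG Val — synonymous.
Codon 5: ATG Met / ATG Met — identical.
Nonsynonymous differences: 0 → same protein.

yes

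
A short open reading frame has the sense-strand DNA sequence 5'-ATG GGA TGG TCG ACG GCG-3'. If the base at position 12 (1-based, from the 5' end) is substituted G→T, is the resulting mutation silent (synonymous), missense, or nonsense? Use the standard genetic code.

Position 12 falls in codon 4: TCG → Ser.
After the substitution the codon is TCT → Ser.
Both encode Ser, so the change is synonymous.

silent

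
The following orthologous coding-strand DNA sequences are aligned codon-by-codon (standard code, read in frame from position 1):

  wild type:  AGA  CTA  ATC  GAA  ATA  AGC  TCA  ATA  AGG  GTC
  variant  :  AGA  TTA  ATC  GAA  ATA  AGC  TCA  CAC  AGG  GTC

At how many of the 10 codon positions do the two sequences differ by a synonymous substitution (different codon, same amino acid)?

Codon 1: AGA Arg / AGA Arg — identical.
Codon 2: CTA Leu / TTA Leu — synonymous.
Codon 3: ATC Ile / ATC Ile — identical.
Codon 4: GAA Glu / GAA Glu — identical.
Codon 5: ATA Ile / ATA Ile — identical.
Codon 6: AGC Ser / AGC Ser — identical.
Codon 7: TCA Ser / TCA Ser — identical.
Codon 8: ATA Ile / CAC His — nonsynonymous.
Codon 9: AGG Arg / AGG Arg — identical.
Codon 10: GTC Val / GTC Val — identical.
Synonymous differences: 1.

1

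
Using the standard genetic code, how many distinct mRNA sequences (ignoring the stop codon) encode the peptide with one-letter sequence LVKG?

Leu: 6 codons.
Val: 4 codons.
Lys: 2 codons.
Gly: 4 codons.
6 × 4 × 2 × 4 = 192.

192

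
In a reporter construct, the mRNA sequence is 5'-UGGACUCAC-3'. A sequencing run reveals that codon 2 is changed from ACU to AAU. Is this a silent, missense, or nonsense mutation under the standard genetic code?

Position 5 falls in codon 2: ACU → Thr.
After the substitution the codon is AAU → Asn.
Thr ≠ Asn, so this is a missense mutation.

missense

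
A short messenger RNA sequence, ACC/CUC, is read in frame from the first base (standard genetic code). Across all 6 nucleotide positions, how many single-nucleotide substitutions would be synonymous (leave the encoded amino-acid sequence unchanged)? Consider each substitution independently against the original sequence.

6

Codon 1 (ACC, Thr): 3 synonymous substitutions.
Codon 2 (CUC, Leu): 3 synonymous substitutions.
Total: 3 + 3 = 6.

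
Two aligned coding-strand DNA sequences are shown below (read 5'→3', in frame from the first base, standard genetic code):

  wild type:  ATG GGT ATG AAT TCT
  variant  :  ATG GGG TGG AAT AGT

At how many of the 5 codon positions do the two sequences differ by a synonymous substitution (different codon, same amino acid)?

Codon 1: ATG Met / ATG Met — identical.
Codon 2: GGT Gly / GGG Gly — synonymous.
Codon 3: ATG Met / TGG Trp — nonsynonymous.
Codon 4: AAT Asn / AAT Asn — identical.
Codon 5: TCT Ser / AGT Ser — synonymous.
Synonymous differences: 2.

2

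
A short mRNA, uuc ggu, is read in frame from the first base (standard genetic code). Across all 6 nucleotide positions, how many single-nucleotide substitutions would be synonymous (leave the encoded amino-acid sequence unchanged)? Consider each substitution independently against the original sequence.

4

Codon 1 (UUC, Phe): 1 synonymous substitution.
Codon 2 (GGU, Gly): 3 synonymous substitutions.
Total: 1 + 3 = 4.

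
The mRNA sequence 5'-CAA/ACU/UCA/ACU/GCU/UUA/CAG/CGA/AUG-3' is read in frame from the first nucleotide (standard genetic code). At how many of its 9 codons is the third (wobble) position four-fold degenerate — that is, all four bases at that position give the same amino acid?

5

Codon 1 CAA (Gln): third position 2-fold.
Codon 2 ACU (Thr): third position 4-fold.
Codon 3 UCA (Ser): third position 4-fold.
Codon 4 ACU (Thr): third position 4-fold.
Codon 5 GCU (Ala): third position 4-fold.
Codon 6 UUA (Leu): third position 2-fold.
Codon 7 CAG (Gln): third position 2-fold.
Codon 8 CGA (Arg): third position 4-fold.
Codon 9 AUG (Met): third position 1-fold.
Four-fold degenerate third positions: 5.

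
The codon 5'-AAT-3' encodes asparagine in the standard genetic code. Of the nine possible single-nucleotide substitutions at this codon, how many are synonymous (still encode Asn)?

1

Position 1: none → 0 synonymous.
Position 2: none → 0 synonymous.
Position 3: AAC → 1 synonymous.
Total: 0 + 0 + 1 = 1.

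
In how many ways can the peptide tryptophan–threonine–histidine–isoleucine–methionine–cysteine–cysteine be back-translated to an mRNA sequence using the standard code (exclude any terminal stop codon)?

Trp: 1 codon.
Thr: 4 codons.
His: 2 codons.
Ile: 3 codons.
Met: 1 codon.
Cys: 2 codons.
Cys: 2 codons.
1 × 4 × 2 × 3 × 1 × 2 × 2 = 96.

96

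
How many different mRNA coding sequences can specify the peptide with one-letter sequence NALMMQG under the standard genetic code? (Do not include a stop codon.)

Asn: 2 codons.
Ala: 4 codons.
Leu: 6 codons.
Met: 1 codon.
Met: 1 codon.
Gln: 2 codons.
Gly: 4 codons.
2 × 4 × 6 × 1 × 1 × 2 × 4 = 384.

384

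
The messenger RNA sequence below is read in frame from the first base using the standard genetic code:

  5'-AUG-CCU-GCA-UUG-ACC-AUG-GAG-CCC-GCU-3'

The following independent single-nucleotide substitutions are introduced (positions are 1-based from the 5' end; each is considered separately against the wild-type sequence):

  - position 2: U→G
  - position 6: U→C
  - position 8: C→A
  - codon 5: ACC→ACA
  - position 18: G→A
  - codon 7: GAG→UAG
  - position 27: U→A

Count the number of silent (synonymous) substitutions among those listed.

Codon 1: AUG (Met) → AGG (Arg) — missense.
Codon 2: CCU (Pro) → CCC (Pro) — synonymous.
Codon 3: GCA (Ala) → GAA (Glu) — missense.
Codon 5: ACC (Thr) → ACA (Thr) — synonymous.
Codon 6: AUG (Met) → AUA (Ile) — missense.
Codon 7: GAG (Glu) → UAG (Stop) — nonsense.
Codon 9: GCU (Ala) → GCA (Ala) — synonymous.
Synonymous: 3 of 7.

3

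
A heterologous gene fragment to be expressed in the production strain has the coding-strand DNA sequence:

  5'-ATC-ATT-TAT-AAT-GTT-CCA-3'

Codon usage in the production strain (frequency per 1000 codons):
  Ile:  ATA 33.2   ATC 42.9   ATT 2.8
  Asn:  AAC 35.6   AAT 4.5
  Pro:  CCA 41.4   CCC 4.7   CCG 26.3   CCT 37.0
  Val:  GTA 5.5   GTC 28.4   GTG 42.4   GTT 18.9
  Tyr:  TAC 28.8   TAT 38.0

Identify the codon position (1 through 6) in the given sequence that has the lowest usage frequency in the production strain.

Codon 1 ATC (Ile): 42.9 per 1000.
Codon 2 ATT (Ile): 2.8 per 1000.
Codon 3 TAT (Tyr): 38.0 per 1000.
Codon 4 AAT (Asn): 4.5 per 1000.
Codon 5 GTT (Val): 18.9 per 1000.
Codon 6 CCA (Pro): 41.4 per 1000.
Lowest frequency is 2.8 at codon 2.

2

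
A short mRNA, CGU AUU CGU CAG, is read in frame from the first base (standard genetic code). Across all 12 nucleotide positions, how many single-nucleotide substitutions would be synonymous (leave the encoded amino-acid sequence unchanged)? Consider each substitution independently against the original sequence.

9

Codon 1 (CGU, Arg): 3 synonymous substitutions.
Codon 2 (AUU, Ile): 2 synonymous substitutions.
Codon 3 (CGU, Arg): 3 synonymous substitutions.
Codon 4 (CAG, Gln): 1 synonymous substitution.
Total: 3 + 2 + 3 + 1 = 9.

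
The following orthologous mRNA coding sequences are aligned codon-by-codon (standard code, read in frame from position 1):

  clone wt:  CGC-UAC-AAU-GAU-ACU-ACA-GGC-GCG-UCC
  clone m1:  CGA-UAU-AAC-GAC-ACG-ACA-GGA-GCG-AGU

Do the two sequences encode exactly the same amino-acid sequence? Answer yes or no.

yes

Codon 1: CGC Arg / CGA Arg — synonymous.
Codon 2: UAC Tyr / UAU Tyr — synonymous.
Codon 3: AAU Asn / AAC Asn — synonymous.
Codon 4: GAU Asp / GAC Asp — synonymous.
Codon 5: ACU Thr / ACG Thr — synonymous.
Codon 6: ACA Thr / ACA Thr — identical.
Codon 7: GGC Gly / GGA Gly — synonymous.
Codon 8: GCG Ala / GCG Ala — identical.
Codon 9: UCC Ser / AGU Ser — synonymous.
Nonsynonymous differences: 0 → same protein.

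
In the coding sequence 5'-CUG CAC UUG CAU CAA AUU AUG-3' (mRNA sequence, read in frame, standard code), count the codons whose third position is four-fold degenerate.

Codon 1 CUG (Leu): third position 4-fold.
Codon 2 CAC (His): third position 2-fold.
Codon 3 UUG (Leu): third position 2-fold.
Codon 4 CAU (His): third position 2-fold.
Codon 5 CAA (Gln): third position 2-fold.
Codon 6 AUU (Ile): third position 3-fold.
Codon 7 AUG (Met): third position 1-fold.
Four-fold degenerate third positions: 1.

1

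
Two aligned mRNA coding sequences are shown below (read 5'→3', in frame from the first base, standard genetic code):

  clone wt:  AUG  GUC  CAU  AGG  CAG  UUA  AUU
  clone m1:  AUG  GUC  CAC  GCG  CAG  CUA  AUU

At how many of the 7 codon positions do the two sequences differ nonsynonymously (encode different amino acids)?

Codon 1: AUG Met / AUG Met — identical.
Codon 2: GUC Val / GUC Val — identical.
Codon 3: CAU His / CAC His — synonymous.
Codon 4: AGG Arg / GCG Ala — nonsynonymous.
Codon 5: CAG Gln / CAG Gln — identical.
Codon 6: UUA Leu / CUA Leu — synonymous.
Codon 7: AUU Ile / AUU Ile — identical.
Nonsynonymous differences: 1.

1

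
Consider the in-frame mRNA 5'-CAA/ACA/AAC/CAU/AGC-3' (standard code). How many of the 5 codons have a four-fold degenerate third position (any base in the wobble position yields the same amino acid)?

1

Codon 1 CAA (Gln): third position 2-fold.
Codon 2 ACA (Thr): third position 4-fold.
Codon 3 AAC (Asn): third position 2-fold.
Codon 4 CAU (His): third position 2-fold.
Codon 5 AGC (Ser): third position 2-fold.
Four-fold degenerate third positions: 1.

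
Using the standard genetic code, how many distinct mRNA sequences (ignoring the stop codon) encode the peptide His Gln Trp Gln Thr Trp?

His: 2 codons.
Gln: 2 codons.
Trp: 1 codon.
Gln: 2 codons.
Thr: 4 codons.
Trp: 1 codon.
2 × 2 × 1 × 2 × 4 × 1 = 32.

32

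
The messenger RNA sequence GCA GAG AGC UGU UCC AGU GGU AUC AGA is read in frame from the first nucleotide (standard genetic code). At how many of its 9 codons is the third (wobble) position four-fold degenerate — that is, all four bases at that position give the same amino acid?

Codon 1 GCA (Ala): third position 4-fold.
Codon 2 GAG (Glu): third position 2-fold.
Codon 3 AGC (Ser): third position 2-fold.
Codon 4 UGU (Cys): third position 2-fold.
Codon 5 UCC (Ser): third position 4-fold.
Codon 6 AGU (Ser): third position 2-fold.
Codon 7 GGU (Gly): third position 4-fold.
Codon 8 AUC (Ile): third position 3-fold.
Codon 9 AGA (Arg): third position 2-fold.
Four-fold degenerate third positions: 3.

3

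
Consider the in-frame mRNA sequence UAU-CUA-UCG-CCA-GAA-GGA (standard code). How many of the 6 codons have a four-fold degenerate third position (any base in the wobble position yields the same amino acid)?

4

Codon 1 UAU (Tyr): third position 2-fold.
Codon 2 CUA (Leu): third position 4-fold.
Codon 3 UCG (Ser): third position 4-fold.
Codon 4 CCA (Pro): third position 4-fold.
Codon 5 GAA (Glu): third position 2-fold.
Codon 6 GGA (Gly): third position 4-fold.
Four-fold degenerate third positions: 4.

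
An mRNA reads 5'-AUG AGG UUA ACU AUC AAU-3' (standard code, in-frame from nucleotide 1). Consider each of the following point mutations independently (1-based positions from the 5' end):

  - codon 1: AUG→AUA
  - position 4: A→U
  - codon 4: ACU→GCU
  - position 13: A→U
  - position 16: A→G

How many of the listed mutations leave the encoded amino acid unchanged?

0

Codon 1: AUG (Met) → AUA (Ile) — missense.
Codon 2: AGG (Arg) → UGG (Trp) — missense.
Codon 4: ACU (Thr) → GCU (Ala) — missense.
Codon 5: AUC (Ile) → UUC (Phe) — missense.
Codon 6: AAU (Asn) → GAU (Asp) — missense.
Synonymous: 0 of 5.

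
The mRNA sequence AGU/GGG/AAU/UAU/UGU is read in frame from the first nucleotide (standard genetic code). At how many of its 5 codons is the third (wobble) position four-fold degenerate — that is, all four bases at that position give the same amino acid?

Codon 1 AGU (Ser): third position 2-fold.
Codon 2 GGG (Gly): third position 4-fold.
Codon 3 AAU (Asn): third position 2-fold.
Codon 4 UAU (Tyr): third position 2-fold.
Codon 5 UGU (Cys): third position 2-fold.
Four-fold degenerate third positions: 1.

1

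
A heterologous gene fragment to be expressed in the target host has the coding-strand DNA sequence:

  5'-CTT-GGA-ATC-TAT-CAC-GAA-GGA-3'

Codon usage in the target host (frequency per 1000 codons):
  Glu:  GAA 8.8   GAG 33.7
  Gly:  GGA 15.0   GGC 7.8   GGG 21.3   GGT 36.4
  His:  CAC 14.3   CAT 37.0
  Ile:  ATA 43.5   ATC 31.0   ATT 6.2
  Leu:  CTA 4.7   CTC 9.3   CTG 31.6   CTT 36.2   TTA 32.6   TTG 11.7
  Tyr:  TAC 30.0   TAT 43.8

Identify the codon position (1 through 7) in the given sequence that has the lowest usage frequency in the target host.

6

Codon 1 CTT (Leu): 36.2 per 1000.
Codon 2 GGA (Gly): 15.0 per 1000.
Codon 3 ATC (Ile): 31.0 per 1000.
Codon 4 TAT (Tyr): 43.8 per 1000.
Codon 5 CAC (His): 14.3 per 1000.
Codon 6 GAA (Glu): 8.8 per 1000.
Codon 7 GGA (Gly): 15.0 per 1000.
Lowest frequency is 8.8 at codon 6.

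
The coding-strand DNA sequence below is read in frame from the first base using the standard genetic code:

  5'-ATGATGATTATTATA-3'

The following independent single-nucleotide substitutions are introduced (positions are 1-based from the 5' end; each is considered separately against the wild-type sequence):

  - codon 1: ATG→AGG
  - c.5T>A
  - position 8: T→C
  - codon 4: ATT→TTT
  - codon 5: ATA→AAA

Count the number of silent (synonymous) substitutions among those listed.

Codon 1: ATG (Met) → AGG (Arg) — missense.
Codon 2: ATG (Met) → AAG (Lys) — missense.
Codon 3: ATT (Ile) → ACT (Thr) — missense.
Codon 4: ATT (Ile) → TTT (Phe) — missense.
Codon 5: ATA (Ile) → AAA (Lys) — missense.
Synonymous: 0 of 5.

0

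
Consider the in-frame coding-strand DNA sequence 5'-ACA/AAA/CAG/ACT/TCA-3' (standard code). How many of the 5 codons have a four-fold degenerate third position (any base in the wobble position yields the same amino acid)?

3

Codon 1 ACA (Thr): third position 4-fold.
Codon 2 AAA (Lys): third position 2-fold.
Codon 3 CAG (Gln): third position 2-fold.
Codon 4 ACT (Thr): third position 4-fold.
Codon 5 TCA (Ser): third position 4-fold.
Four-fold degenerate third positions: 3.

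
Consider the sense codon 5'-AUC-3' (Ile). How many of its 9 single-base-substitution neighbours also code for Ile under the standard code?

Position 1: none → 0 synonymous.
Position 2: none → 0 synonymous.
Position 3: AUU, AUA → 2 synonymous.
Total: 0 + 0 + 2 = 2.

2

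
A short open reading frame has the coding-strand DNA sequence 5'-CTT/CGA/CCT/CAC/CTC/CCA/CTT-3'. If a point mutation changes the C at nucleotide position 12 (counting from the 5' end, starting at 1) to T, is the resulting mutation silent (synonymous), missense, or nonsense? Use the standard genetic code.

silent

Position 12 falls in codon 4: CAC → His.
After the substitution the codon is CAT → His.
Both encode His, so the change is synonymous.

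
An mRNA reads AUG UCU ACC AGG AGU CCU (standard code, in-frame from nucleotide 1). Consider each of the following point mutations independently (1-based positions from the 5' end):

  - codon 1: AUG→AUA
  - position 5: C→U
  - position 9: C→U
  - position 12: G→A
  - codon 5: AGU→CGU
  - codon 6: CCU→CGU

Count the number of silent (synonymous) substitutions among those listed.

2

Codon 1: AUG (Met) → AUA (Ile) — missense.
Codon 2: UCU (Ser) → UUU (Phe) — missense.
Codon 3: ACC (Thr) → ACU (Thr) — synonymous.
Codon 4: AGG (Arg) → AGA (Arg) — synonymous.
Codon 5: AGU (Ser) → CGU (Arg) — missense.
Codon 6: CCU (Pro) → CGU (Arg) — missense.
Synonymous: 2 of 6.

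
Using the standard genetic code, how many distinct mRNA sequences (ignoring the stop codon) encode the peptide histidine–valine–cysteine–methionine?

His: 2 codons.
Val: 4 codons.
Cys: 2 codons.
Met: 1 codon.
2 × 4 × 2 × 1 = 16.

16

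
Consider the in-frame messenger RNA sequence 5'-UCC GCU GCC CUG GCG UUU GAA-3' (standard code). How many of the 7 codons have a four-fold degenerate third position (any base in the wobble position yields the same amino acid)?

5

Codon 1 UCC (Ser): third position 4-fold.
Codon 2 GCU (Ala): third position 4-fold.
Codon 3 GCC (Ala): third position 4-fold.
Codon 4 CUG (Leu): third position 4-fold.
Codon 5 GCG (Ala): third position 4-fold.
Codon 6 UUU (Phe): third position 2-fold.
Codon 7 GAA (Glu): third position 2-fold.
Four-fold degenerate third positions: 5.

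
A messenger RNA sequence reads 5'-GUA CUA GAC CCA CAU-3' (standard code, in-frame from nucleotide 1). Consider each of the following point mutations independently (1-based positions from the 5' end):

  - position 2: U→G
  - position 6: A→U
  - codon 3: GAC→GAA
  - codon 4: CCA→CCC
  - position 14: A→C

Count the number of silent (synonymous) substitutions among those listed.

Codon 1: GUA (Val) → GGA (Gly) — missense.
Codon 2: CUA (Leu) → CUU (Leu) — synonymous.
Codon 3: GAC (Asp) → GAA (Glu) — missense.
Codon 4: CCA (Pro) → CCC (Pro) — synonymous.
Codon 5: CAU (His) → CCU (Pro) — missense.
Synonymous: 2 of 5.

2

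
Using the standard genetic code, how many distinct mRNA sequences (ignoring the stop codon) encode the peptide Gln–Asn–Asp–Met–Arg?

Gln: 2 codons.
Asn: 2 codons.
Asp: 2 codons.
Met: 1 codon.
Arg: 6 codons.
2 × 2 × 2 × 1 × 6 = 48.

48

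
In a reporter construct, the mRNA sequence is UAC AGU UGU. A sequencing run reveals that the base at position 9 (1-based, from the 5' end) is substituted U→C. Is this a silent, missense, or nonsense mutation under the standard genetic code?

silent

Position 9 falls in codon 3: UGU → Cys.
After the substitution the codon is UGC → Cys.
Both encode Cys, so the change is synonymous.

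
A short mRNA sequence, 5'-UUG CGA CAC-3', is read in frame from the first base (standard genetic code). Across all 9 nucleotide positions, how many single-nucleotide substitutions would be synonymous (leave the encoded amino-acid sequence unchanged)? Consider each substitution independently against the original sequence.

7

Codon 1 (UUG, Leu): 2 synonymous substitutions.
Codon 2 (CGA, Arg): 4 synonymous substitutions.
Codon 3 (CAC, His): 1 synonymous substitution.
Total: 2 + 4 + 1 = 7.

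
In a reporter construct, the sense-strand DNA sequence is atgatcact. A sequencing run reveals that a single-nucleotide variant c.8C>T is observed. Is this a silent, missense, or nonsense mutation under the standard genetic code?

missense

Position 8 falls in codon 3: ACT → Thr.
After the substitution the codon is ATT → Ile.
Thr ≠ Ile, so this is a missense mutation.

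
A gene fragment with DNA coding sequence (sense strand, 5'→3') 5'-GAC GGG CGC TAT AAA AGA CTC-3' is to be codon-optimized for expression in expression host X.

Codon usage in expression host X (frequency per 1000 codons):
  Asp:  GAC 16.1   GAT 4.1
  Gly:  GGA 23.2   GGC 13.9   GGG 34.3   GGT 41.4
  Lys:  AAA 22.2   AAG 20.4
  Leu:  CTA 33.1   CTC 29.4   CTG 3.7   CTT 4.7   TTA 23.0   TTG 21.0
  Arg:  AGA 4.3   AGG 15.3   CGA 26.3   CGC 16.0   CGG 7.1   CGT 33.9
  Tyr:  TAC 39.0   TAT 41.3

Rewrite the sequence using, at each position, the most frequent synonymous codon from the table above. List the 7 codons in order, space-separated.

GAC GGT CGT TAT AAA CGT CTA

Codon 1 (Asp): best is GAC at 16.1.
Codon 2 (Gly): best is GGT at 41.4.
Codon 3 (Arg): best is CGT at 33.9.
Codon 4 (Tyr): best is TAT at 41.3.
Codon 5 (Lys): best is AAA at 22.2.
Codon 6 (Arg): best is CGT at 33.9.
Codon 7 (Leu): best is CTA at 33.1.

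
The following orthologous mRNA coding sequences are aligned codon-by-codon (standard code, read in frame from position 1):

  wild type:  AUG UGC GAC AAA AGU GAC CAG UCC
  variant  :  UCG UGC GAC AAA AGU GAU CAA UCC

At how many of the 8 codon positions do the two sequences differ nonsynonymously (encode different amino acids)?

1

Codon 1: AUG Met / UCG Ser — nonsynonymous.
Codon 2: UGC Cys / UGC Cys — identical.
Codon 3: GAC Asp / GAC Asp — identical.
Codon 4: AAA Lys / AAA Lys — identical.
Codon 5: AGU Ser / AGU Ser — identical.
Codon 6: GAC Asp / GAU Asp — synonymous.
Codon 7: CAG Gln / CAA Gln — synonymous.
Codon 8: UCC Ser / UCC Ser — identical.
Nonsynonymous differences: 1.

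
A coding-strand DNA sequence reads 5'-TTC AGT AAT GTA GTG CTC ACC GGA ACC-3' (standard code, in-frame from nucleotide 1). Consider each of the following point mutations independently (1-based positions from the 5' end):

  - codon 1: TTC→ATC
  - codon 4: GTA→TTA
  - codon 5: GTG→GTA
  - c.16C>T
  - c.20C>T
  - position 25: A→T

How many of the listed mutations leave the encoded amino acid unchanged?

1

Codon 1: TTC (Phe) → ATC (Ile) — missense.
Codon 4: GTA (Val) → TTA (Leu) — missense.
Codon 5: GTG (Val) → GTA (Val) — synonymous.
Codon 6: CTC (Leu) → TTC (Phe) — missense.
Codon 7: ACC (Thr) → ATC (Ile) — missense.
Codon 9: ACC (Thr) → TCC (Ser) — missense.
Synonymous: 1 of 6.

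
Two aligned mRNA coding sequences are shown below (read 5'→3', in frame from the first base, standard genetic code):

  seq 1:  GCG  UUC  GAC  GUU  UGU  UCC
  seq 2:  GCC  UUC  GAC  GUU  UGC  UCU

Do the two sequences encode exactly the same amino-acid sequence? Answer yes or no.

Codon 1: GCG Ala / GCC Ala — synonymous.
Codon 2: UUC Phe / UUC Phe — identical.
Codon 3: GAC Asp / GAC Asp — identical.
Codon 4: GUU Val / GUU Val — identical.
Codon 5: UGU Cys / UGC Cys — synonymous.
Codon 6: UCC Ser / UCU Ser — synonymous.
Nonsynonymous differences: 0 → same protein.

yes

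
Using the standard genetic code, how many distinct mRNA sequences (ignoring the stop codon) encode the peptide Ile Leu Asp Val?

Ile: 3 codons.
Leu: 6 codons.
Asp: 2 codons.
Val: 4 codons.
3 × 6 × 2 × 4 = 144.

144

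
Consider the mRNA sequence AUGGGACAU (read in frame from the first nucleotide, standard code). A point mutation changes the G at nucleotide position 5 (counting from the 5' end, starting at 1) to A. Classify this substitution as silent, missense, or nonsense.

Position 5 falls in codon 2: GGA → Gly.
After the substitution the codon is GAA → Glu.
Gly ≠ Glu, so this is a missense mutation.

missense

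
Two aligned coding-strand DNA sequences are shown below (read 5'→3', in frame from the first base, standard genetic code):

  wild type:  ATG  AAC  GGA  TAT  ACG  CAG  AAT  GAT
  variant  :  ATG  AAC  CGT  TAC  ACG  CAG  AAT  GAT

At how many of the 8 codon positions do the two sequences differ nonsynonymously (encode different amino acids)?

Codon 1: ATG Met / ATG Met — identical.
Codon 2: AAC Asn / AAC Asn — identical.
Codon 3: GGA Gly / CGT Arg — nonsynonymous.
Codon 4: TAT Tyr / TAC Tyr — synonymous.
Codon 5: ACG Thr / ACG Thr — identical.
Codon 6: CAG Gln / CAG Gln — identical.
Codon 7: AAT Asn / AAT Asn — identical.
Codon 8: GAT Asp / GAT Asp — identical.
Nonsynonymous differences: 1.

1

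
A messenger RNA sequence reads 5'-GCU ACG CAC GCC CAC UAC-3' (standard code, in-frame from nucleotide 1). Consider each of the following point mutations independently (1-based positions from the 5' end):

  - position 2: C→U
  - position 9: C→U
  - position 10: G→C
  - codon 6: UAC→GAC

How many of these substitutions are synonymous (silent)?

Codon 1: GCU (Ala) → GUU (Val) — missense.
Codon 3: CAC (His) → CAU (His) — synonymous.
Codon 4: GCC (Ala) → CCC (Pro) — missense.
Codon 6: UAC (Tyr) → GAC (Asp) — missense.
Synonymous: 1 of 4.

1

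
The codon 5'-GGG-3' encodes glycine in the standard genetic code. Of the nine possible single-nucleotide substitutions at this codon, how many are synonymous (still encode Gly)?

Position 1: none → 0 synonymous.
Position 2: none → 0 synonymous.
Position 3: GGT, GGC, GGA → 3 synonymous.
Total: 0 + 0 + 3 = 3.

3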